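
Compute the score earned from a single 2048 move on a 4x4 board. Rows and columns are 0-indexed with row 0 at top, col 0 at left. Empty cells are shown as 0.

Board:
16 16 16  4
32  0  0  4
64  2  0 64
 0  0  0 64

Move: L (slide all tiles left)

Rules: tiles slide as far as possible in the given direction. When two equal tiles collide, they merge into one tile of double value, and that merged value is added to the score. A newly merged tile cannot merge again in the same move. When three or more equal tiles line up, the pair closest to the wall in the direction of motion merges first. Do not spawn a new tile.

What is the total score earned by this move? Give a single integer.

Answer: 32

Derivation:
Slide left:
row 0: [16, 16, 16, 4] -> [32, 16, 4, 0]  score +32 (running 32)
row 1: [32, 0, 0, 4] -> [32, 4, 0, 0]  score +0 (running 32)
row 2: [64, 2, 0, 64] -> [64, 2, 64, 0]  score +0 (running 32)
row 3: [0, 0, 0, 64] -> [64, 0, 0, 0]  score +0 (running 32)
Board after move:
32 16  4  0
32  4  0  0
64  2 64  0
64  0  0  0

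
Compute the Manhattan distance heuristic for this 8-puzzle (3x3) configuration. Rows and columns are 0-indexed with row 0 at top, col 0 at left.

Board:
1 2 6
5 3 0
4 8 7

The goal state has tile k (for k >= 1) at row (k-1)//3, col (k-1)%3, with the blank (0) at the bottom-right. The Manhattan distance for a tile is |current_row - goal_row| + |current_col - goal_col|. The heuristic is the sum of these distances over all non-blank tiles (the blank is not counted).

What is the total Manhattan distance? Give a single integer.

Answer: 7

Derivation:
Tile 1: (0,0)->(0,0) = 0
Tile 2: (0,1)->(0,1) = 0
Tile 6: (0,2)->(1,2) = 1
Tile 5: (1,0)->(1,1) = 1
Tile 3: (1,1)->(0,2) = 2
Tile 4: (2,0)->(1,0) = 1
Tile 8: (2,1)->(2,1) = 0
Tile 7: (2,2)->(2,0) = 2
Sum: 0 + 0 + 1 + 1 + 2 + 1 + 0 + 2 = 7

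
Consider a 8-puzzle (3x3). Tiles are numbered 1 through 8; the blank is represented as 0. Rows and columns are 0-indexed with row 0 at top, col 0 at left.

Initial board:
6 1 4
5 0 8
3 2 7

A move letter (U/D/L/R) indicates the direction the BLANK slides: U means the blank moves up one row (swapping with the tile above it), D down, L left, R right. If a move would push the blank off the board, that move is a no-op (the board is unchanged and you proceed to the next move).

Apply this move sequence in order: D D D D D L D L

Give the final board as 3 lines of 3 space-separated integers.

After move 1 (D):
6 1 4
5 2 8
3 0 7

After move 2 (D):
6 1 4
5 2 8
3 0 7

After move 3 (D):
6 1 4
5 2 8
3 0 7

After move 4 (D):
6 1 4
5 2 8
3 0 7

After move 5 (D):
6 1 4
5 2 8
3 0 7

After move 6 (L):
6 1 4
5 2 8
0 3 7

After move 7 (D):
6 1 4
5 2 8
0 3 7

After move 8 (L):
6 1 4
5 2 8
0 3 7

Answer: 6 1 4
5 2 8
0 3 7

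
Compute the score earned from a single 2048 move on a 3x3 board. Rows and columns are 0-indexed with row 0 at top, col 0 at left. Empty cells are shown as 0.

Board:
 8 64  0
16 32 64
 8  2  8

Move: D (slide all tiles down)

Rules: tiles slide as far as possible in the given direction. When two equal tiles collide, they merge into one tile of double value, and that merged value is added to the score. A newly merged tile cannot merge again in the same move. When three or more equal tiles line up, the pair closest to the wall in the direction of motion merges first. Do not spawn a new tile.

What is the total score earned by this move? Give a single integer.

Answer: 0

Derivation:
Slide down:
col 0: [8, 16, 8] -> [8, 16, 8]  score +0 (running 0)
col 1: [64, 32, 2] -> [64, 32, 2]  score +0 (running 0)
col 2: [0, 64, 8] -> [0, 64, 8]  score +0 (running 0)
Board after move:
 8 64  0
16 32 64
 8  2  8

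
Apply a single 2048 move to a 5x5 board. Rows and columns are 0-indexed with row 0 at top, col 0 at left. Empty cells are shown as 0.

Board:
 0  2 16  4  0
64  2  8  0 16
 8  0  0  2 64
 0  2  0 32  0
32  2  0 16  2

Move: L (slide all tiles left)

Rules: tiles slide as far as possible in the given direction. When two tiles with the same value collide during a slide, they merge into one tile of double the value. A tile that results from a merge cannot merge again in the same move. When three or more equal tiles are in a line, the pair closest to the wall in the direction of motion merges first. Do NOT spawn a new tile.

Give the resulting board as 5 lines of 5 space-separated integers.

Answer:  2 16  4  0  0
64  2  8 16  0
 8  2 64  0  0
 2 32  0  0  0
32  2 16  2  0

Derivation:
Slide left:
row 0: [0, 2, 16, 4, 0] -> [2, 16, 4, 0, 0]
row 1: [64, 2, 8, 0, 16] -> [64, 2, 8, 16, 0]
row 2: [8, 0, 0, 2, 64] -> [8, 2, 64, 0, 0]
row 3: [0, 2, 0, 32, 0] -> [2, 32, 0, 0, 0]
row 4: [32, 2, 0, 16, 2] -> [32, 2, 16, 2, 0]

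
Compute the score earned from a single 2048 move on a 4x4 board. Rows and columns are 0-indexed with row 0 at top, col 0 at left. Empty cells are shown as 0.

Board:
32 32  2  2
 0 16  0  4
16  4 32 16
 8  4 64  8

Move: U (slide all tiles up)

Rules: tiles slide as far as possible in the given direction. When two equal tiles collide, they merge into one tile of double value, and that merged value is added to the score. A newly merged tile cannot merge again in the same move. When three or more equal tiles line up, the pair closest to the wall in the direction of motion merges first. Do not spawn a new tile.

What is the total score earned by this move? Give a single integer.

Slide up:
col 0: [32, 0, 16, 8] -> [32, 16, 8, 0]  score +0 (running 0)
col 1: [32, 16, 4, 4] -> [32, 16, 8, 0]  score +8 (running 8)
col 2: [2, 0, 32, 64] -> [2, 32, 64, 0]  score +0 (running 8)
col 3: [2, 4, 16, 8] -> [2, 4, 16, 8]  score +0 (running 8)
Board after move:
32 32  2  2
16 16 32  4
 8  8 64 16
 0  0  0  8

Answer: 8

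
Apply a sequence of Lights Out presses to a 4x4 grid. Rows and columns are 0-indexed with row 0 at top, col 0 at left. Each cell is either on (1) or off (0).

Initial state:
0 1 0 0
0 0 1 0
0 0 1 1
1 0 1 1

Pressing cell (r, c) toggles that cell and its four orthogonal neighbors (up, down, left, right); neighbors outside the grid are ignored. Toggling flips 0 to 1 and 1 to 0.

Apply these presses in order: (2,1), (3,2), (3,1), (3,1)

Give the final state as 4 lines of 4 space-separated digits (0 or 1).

After press 1 at (2,1):
0 1 0 0
0 1 1 0
1 1 0 1
1 1 1 1

After press 2 at (3,2):
0 1 0 0
0 1 1 0
1 1 1 1
1 0 0 0

After press 3 at (3,1):
0 1 0 0
0 1 1 0
1 0 1 1
0 1 1 0

After press 4 at (3,1):
0 1 0 0
0 1 1 0
1 1 1 1
1 0 0 0

Answer: 0 1 0 0
0 1 1 0
1 1 1 1
1 0 0 0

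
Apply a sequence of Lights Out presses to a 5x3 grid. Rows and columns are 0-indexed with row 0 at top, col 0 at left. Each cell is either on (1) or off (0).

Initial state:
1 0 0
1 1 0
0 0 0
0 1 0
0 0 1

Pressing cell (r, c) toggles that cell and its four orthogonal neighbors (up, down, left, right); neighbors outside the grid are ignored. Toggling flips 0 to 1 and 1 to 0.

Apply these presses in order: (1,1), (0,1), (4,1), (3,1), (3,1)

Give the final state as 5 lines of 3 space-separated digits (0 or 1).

Answer: 0 0 1
0 1 1
0 1 0
0 0 0
1 1 0

Derivation:
After press 1 at (1,1):
1 1 0
0 0 1
0 1 0
0 1 0
0 0 1

After press 2 at (0,1):
0 0 1
0 1 1
0 1 0
0 1 0
0 0 1

After press 3 at (4,1):
0 0 1
0 1 1
0 1 0
0 0 0
1 1 0

After press 4 at (3,1):
0 0 1
0 1 1
0 0 0
1 1 1
1 0 0

After press 5 at (3,1):
0 0 1
0 1 1
0 1 0
0 0 0
1 1 0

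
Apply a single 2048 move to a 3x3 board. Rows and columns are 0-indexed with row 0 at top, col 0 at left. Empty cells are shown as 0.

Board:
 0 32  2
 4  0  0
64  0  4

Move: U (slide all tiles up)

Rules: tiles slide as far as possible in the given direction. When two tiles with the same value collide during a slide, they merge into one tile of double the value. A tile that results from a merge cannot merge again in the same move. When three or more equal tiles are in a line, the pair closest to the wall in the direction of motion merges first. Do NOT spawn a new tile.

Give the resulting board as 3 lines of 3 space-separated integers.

Answer:  4 32  2
64  0  4
 0  0  0

Derivation:
Slide up:
col 0: [0, 4, 64] -> [4, 64, 0]
col 1: [32, 0, 0] -> [32, 0, 0]
col 2: [2, 0, 4] -> [2, 4, 0]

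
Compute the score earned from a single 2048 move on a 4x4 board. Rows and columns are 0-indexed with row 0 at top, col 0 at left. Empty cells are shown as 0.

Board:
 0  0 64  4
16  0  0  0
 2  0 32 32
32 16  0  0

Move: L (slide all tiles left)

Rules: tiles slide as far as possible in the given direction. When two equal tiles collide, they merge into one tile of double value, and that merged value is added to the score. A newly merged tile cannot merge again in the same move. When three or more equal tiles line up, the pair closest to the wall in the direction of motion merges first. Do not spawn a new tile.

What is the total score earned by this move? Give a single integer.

Slide left:
row 0: [0, 0, 64, 4] -> [64, 4, 0, 0]  score +0 (running 0)
row 1: [16, 0, 0, 0] -> [16, 0, 0, 0]  score +0 (running 0)
row 2: [2, 0, 32, 32] -> [2, 64, 0, 0]  score +64 (running 64)
row 3: [32, 16, 0, 0] -> [32, 16, 0, 0]  score +0 (running 64)
Board after move:
64  4  0  0
16  0  0  0
 2 64  0  0
32 16  0  0

Answer: 64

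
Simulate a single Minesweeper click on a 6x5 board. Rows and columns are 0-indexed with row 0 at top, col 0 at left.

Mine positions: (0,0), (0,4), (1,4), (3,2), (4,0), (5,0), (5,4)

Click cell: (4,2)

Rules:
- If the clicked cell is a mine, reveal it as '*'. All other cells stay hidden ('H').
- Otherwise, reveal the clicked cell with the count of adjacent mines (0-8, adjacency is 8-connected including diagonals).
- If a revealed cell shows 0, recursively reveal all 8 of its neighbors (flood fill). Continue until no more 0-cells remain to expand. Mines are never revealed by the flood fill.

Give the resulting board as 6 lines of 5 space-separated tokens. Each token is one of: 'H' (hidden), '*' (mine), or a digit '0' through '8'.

H H H H H
H H H H H
H H H H H
H H H H H
H H 1 H H
H H H H H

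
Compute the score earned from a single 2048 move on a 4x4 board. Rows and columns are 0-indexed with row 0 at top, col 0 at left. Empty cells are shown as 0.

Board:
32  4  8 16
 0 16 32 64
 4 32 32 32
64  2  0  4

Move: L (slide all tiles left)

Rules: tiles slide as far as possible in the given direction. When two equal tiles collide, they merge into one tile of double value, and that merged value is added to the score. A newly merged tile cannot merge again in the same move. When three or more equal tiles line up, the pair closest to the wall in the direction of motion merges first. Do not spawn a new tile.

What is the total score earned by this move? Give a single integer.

Answer: 64

Derivation:
Slide left:
row 0: [32, 4, 8, 16] -> [32, 4, 8, 16]  score +0 (running 0)
row 1: [0, 16, 32, 64] -> [16, 32, 64, 0]  score +0 (running 0)
row 2: [4, 32, 32, 32] -> [4, 64, 32, 0]  score +64 (running 64)
row 3: [64, 2, 0, 4] -> [64, 2, 4, 0]  score +0 (running 64)
Board after move:
32  4  8 16
16 32 64  0
 4 64 32  0
64  2  4  0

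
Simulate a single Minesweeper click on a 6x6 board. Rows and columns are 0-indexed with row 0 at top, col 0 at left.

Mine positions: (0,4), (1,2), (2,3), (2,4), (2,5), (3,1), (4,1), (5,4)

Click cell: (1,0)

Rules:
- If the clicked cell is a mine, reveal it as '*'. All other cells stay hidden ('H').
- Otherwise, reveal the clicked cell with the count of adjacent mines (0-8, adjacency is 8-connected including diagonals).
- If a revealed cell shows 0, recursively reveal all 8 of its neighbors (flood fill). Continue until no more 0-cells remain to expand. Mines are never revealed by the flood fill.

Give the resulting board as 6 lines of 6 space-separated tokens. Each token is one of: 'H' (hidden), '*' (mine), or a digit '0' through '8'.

0 1 H H H H
0 1 H H H H
1 2 H H H H
H H H H H H
H H H H H H
H H H H H H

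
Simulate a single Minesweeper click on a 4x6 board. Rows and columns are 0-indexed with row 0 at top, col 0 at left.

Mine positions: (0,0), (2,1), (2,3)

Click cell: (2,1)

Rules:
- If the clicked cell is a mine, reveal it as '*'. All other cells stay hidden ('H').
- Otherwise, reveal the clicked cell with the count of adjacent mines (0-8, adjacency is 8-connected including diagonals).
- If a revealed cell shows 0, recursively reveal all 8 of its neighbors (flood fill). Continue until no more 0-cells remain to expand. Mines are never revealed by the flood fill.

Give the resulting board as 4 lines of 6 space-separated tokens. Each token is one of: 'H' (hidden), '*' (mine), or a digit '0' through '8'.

H H H H H H
H H H H H H
H * H H H H
H H H H H H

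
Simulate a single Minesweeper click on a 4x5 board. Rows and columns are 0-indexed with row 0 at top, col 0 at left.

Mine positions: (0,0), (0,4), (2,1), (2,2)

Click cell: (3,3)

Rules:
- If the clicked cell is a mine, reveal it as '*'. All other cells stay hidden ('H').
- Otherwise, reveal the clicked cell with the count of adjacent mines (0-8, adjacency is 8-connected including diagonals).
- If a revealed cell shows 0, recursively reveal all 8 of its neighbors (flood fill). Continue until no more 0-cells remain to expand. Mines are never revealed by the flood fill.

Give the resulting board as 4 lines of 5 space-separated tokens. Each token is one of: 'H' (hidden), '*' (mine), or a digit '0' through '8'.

H H H H H
H H H H H
H H H H H
H H H 1 H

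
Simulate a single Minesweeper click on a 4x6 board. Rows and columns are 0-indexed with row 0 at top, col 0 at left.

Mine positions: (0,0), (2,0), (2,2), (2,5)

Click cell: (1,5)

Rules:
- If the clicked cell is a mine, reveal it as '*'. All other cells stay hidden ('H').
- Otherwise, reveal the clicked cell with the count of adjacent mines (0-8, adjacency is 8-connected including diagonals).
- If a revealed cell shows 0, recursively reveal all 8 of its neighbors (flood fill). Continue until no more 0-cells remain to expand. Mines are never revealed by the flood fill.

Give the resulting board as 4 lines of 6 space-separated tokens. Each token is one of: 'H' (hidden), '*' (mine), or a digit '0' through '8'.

H H H H H H
H H H H H 1
H H H H H H
H H H H H H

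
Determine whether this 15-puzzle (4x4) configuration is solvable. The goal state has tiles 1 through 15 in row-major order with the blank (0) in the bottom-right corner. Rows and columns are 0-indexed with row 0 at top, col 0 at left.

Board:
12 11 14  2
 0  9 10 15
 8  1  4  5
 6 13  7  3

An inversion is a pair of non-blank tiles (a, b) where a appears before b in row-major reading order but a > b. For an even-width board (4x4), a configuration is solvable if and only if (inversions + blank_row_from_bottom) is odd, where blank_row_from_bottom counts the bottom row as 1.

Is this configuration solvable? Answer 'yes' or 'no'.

Answer: no

Derivation:
Inversions: 67
Blank is in row 1 (0-indexed from top), which is row 3 counting from the bottom (bottom = 1).
67 + 3 = 70, which is even, so the puzzle is not solvable.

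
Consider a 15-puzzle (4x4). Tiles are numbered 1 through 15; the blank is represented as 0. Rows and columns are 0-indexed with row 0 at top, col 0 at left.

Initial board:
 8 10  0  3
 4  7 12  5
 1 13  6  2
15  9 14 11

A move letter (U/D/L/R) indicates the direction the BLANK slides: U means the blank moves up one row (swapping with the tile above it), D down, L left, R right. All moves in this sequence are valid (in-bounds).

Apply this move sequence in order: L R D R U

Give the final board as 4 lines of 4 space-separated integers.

Answer:  8 10 12  0
 4  7  5  3
 1 13  6  2
15  9 14 11

Derivation:
After move 1 (L):
 8  0 10  3
 4  7 12  5
 1 13  6  2
15  9 14 11

After move 2 (R):
 8 10  0  3
 4  7 12  5
 1 13  6  2
15  9 14 11

After move 3 (D):
 8 10 12  3
 4  7  0  5
 1 13  6  2
15  9 14 11

After move 4 (R):
 8 10 12  3
 4  7  5  0
 1 13  6  2
15  9 14 11

After move 5 (U):
 8 10 12  0
 4  7  5  3
 1 13  6  2
15  9 14 11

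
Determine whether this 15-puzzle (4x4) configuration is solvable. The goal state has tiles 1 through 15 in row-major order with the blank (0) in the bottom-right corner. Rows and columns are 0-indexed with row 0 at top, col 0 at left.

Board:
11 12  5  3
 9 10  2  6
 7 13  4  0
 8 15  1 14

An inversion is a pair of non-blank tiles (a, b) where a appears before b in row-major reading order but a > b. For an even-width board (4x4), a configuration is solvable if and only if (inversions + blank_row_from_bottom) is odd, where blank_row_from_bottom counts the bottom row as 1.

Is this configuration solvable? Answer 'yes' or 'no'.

Answer: no

Derivation:
Inversions: 50
Blank is in row 2 (0-indexed from top), which is row 2 counting from the bottom (bottom = 1).
50 + 2 = 52, which is even, so the puzzle is not solvable.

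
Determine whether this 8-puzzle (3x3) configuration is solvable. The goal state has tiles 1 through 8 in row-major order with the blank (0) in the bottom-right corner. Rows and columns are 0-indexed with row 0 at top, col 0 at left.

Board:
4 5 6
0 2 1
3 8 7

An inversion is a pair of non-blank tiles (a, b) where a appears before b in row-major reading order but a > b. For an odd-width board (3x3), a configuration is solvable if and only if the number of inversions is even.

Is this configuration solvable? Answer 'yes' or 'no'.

Answer: no

Derivation:
Inversions (pairs i<j in row-major order where tile[i] > tile[j] > 0): 11
11 is odd, so the puzzle is not solvable.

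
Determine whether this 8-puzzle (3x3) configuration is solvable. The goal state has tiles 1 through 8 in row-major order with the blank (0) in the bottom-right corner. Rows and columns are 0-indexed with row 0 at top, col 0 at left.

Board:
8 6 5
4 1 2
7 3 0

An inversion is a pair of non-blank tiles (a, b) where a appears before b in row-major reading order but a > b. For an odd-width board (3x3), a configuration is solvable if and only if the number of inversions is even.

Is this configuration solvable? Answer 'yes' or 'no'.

Inversions (pairs i<j in row-major order where tile[i] > tile[j] > 0): 20
20 is even, so the puzzle is solvable.

Answer: yes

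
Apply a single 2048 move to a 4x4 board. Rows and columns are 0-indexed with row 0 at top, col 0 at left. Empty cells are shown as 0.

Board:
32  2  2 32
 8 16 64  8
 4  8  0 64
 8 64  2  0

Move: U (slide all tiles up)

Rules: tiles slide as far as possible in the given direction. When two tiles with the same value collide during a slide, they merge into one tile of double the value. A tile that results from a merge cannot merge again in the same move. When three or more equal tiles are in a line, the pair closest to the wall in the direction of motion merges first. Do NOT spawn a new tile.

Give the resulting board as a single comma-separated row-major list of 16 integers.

Answer: 32, 2, 2, 32, 8, 16, 64, 8, 4, 8, 2, 64, 8, 64, 0, 0

Derivation:
Slide up:
col 0: [32, 8, 4, 8] -> [32, 8, 4, 8]
col 1: [2, 16, 8, 64] -> [2, 16, 8, 64]
col 2: [2, 64, 0, 2] -> [2, 64, 2, 0]
col 3: [32, 8, 64, 0] -> [32, 8, 64, 0]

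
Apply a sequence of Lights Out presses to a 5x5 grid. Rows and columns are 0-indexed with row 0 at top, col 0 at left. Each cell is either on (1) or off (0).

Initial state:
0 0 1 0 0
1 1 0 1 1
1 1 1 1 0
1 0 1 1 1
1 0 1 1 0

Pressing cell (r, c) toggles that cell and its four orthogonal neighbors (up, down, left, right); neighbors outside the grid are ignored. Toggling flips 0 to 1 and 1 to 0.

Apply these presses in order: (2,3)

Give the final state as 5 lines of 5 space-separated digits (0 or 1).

Answer: 0 0 1 0 0
1 1 0 0 1
1 1 0 0 1
1 0 1 0 1
1 0 1 1 0

Derivation:
After press 1 at (2,3):
0 0 1 0 0
1 1 0 0 1
1 1 0 0 1
1 0 1 0 1
1 0 1 1 0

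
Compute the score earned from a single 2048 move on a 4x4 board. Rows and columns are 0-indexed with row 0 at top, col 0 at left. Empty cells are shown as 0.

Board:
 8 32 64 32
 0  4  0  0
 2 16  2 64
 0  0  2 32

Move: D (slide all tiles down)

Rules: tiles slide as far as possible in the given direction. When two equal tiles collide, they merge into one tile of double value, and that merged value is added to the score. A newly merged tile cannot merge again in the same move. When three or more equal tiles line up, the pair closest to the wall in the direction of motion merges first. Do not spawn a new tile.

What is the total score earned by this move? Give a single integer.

Slide down:
col 0: [8, 0, 2, 0] -> [0, 0, 8, 2]  score +0 (running 0)
col 1: [32, 4, 16, 0] -> [0, 32, 4, 16]  score +0 (running 0)
col 2: [64, 0, 2, 2] -> [0, 0, 64, 4]  score +4 (running 4)
col 3: [32, 0, 64, 32] -> [0, 32, 64, 32]  score +0 (running 4)
Board after move:
 0  0  0  0
 0 32  0 32
 8  4 64 64
 2 16  4 32

Answer: 4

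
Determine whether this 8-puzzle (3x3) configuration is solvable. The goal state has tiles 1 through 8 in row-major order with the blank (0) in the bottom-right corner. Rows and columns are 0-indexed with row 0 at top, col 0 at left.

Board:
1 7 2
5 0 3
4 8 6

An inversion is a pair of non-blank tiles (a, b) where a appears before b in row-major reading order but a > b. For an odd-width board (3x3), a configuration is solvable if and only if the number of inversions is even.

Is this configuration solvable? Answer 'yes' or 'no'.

Inversions (pairs i<j in row-major order where tile[i] > tile[j] > 0): 8
8 is even, so the puzzle is solvable.

Answer: yes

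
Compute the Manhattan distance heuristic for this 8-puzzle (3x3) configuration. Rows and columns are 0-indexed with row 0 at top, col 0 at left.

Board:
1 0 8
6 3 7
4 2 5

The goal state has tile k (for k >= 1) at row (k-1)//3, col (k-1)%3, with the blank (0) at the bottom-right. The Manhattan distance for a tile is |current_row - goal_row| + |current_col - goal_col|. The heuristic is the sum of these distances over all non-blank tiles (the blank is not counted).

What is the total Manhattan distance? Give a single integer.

Tile 1: at (0,0), goal (0,0), distance |0-0|+|0-0| = 0
Tile 8: at (0,2), goal (2,1), distance |0-2|+|2-1| = 3
Tile 6: at (1,0), goal (1,2), distance |1-1|+|0-2| = 2
Tile 3: at (1,1), goal (0,2), distance |1-0|+|1-2| = 2
Tile 7: at (1,2), goal (2,0), distance |1-2|+|2-0| = 3
Tile 4: at (2,0), goal (1,0), distance |2-1|+|0-0| = 1
Tile 2: at (2,1), goal (0,1), distance |2-0|+|1-1| = 2
Tile 5: at (2,2), goal (1,1), distance |2-1|+|2-1| = 2
Sum: 0 + 3 + 2 + 2 + 3 + 1 + 2 + 2 = 15

Answer: 15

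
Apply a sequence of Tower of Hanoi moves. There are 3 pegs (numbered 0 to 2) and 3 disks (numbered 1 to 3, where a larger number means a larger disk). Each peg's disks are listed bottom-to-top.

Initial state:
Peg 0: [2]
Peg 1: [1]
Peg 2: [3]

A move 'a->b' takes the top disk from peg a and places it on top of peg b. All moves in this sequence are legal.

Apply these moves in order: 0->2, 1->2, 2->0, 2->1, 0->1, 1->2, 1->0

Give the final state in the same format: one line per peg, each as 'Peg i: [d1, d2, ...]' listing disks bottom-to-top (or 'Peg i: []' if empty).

Answer: Peg 0: [2]
Peg 1: []
Peg 2: [3, 1]

Derivation:
After move 1 (0->2):
Peg 0: []
Peg 1: [1]
Peg 2: [3, 2]

After move 2 (1->2):
Peg 0: []
Peg 1: []
Peg 2: [3, 2, 1]

After move 3 (2->0):
Peg 0: [1]
Peg 1: []
Peg 2: [3, 2]

After move 4 (2->1):
Peg 0: [1]
Peg 1: [2]
Peg 2: [3]

After move 5 (0->1):
Peg 0: []
Peg 1: [2, 1]
Peg 2: [3]

After move 6 (1->2):
Peg 0: []
Peg 1: [2]
Peg 2: [3, 1]

After move 7 (1->0):
Peg 0: [2]
Peg 1: []
Peg 2: [3, 1]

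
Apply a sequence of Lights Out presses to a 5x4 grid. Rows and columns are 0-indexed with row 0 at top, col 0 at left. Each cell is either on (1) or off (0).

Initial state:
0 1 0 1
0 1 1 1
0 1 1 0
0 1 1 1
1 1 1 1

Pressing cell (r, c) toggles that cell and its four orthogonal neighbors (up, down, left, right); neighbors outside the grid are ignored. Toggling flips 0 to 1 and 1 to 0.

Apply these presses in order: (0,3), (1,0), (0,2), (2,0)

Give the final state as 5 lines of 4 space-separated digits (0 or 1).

Answer: 1 0 0 1
0 0 0 0
0 0 1 0
1 1 1 1
1 1 1 1

Derivation:
After press 1 at (0,3):
0 1 1 0
0 1 1 0
0 1 1 0
0 1 1 1
1 1 1 1

After press 2 at (1,0):
1 1 1 0
1 0 1 0
1 1 1 0
0 1 1 1
1 1 1 1

After press 3 at (0,2):
1 0 0 1
1 0 0 0
1 1 1 0
0 1 1 1
1 1 1 1

After press 4 at (2,0):
1 0 0 1
0 0 0 0
0 0 1 0
1 1 1 1
1 1 1 1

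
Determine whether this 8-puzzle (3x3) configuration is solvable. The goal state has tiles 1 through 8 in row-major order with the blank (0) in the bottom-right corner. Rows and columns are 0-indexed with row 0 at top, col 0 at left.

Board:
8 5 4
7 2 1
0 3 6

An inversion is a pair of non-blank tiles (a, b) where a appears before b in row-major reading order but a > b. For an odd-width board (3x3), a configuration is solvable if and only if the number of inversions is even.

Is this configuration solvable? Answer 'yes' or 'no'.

Answer: no

Derivation:
Inversions (pairs i<j in row-major order where tile[i] > tile[j] > 0): 19
19 is odd, so the puzzle is not solvable.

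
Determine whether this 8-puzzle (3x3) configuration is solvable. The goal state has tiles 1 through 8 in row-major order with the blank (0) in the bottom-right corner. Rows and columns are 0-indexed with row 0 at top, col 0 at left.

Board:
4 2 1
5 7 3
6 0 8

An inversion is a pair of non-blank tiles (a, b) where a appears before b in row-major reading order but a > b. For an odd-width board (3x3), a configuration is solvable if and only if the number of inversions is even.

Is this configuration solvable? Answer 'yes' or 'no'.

Answer: no

Derivation:
Inversions (pairs i<j in row-major order where tile[i] > tile[j] > 0): 7
7 is odd, so the puzzle is not solvable.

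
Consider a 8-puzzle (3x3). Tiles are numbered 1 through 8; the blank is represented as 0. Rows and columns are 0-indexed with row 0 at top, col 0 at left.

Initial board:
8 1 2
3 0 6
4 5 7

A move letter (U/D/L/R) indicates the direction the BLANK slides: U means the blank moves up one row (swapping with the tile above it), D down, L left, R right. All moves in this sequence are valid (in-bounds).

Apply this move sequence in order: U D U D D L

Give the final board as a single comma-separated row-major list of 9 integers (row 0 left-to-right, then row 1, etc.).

After move 1 (U):
8 0 2
3 1 6
4 5 7

After move 2 (D):
8 1 2
3 0 6
4 5 7

After move 3 (U):
8 0 2
3 1 6
4 5 7

After move 4 (D):
8 1 2
3 0 6
4 5 7

After move 5 (D):
8 1 2
3 5 6
4 0 7

After move 6 (L):
8 1 2
3 5 6
0 4 7

Answer: 8, 1, 2, 3, 5, 6, 0, 4, 7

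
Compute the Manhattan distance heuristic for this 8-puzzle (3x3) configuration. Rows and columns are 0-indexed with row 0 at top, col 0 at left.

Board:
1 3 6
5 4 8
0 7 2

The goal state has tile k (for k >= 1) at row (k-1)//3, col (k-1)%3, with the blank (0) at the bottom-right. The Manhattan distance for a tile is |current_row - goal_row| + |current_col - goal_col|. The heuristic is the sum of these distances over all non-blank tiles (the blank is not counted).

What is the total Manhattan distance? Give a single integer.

Answer: 10

Derivation:
Tile 1: (0,0)->(0,0) = 0
Tile 3: (0,1)->(0,2) = 1
Tile 6: (0,2)->(1,2) = 1
Tile 5: (1,0)->(1,1) = 1
Tile 4: (1,1)->(1,0) = 1
Tile 8: (1,2)->(2,1) = 2
Tile 7: (2,1)->(2,0) = 1
Tile 2: (2,2)->(0,1) = 3
Sum: 0 + 1 + 1 + 1 + 1 + 2 + 1 + 3 = 10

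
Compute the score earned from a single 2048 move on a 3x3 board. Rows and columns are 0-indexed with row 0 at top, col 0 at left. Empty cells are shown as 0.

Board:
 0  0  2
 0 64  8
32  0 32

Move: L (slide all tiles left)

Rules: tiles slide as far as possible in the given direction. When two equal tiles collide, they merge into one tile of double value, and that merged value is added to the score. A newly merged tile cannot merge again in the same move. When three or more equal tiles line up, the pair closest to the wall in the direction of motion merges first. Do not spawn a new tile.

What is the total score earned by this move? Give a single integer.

Answer: 64

Derivation:
Slide left:
row 0: [0, 0, 2] -> [2, 0, 0]  score +0 (running 0)
row 1: [0, 64, 8] -> [64, 8, 0]  score +0 (running 0)
row 2: [32, 0, 32] -> [64, 0, 0]  score +64 (running 64)
Board after move:
 2  0  0
64  8  0
64  0  0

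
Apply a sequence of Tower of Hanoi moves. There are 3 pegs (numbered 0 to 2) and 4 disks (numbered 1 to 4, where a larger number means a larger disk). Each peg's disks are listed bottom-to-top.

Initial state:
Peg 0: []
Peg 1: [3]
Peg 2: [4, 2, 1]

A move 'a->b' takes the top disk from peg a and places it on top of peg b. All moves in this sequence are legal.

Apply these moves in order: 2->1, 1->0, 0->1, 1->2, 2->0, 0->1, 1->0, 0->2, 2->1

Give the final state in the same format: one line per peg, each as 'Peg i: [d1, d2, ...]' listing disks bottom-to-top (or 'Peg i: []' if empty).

After move 1 (2->1):
Peg 0: []
Peg 1: [3, 1]
Peg 2: [4, 2]

After move 2 (1->0):
Peg 0: [1]
Peg 1: [3]
Peg 2: [4, 2]

After move 3 (0->1):
Peg 0: []
Peg 1: [3, 1]
Peg 2: [4, 2]

After move 4 (1->2):
Peg 0: []
Peg 1: [3]
Peg 2: [4, 2, 1]

After move 5 (2->0):
Peg 0: [1]
Peg 1: [3]
Peg 2: [4, 2]

After move 6 (0->1):
Peg 0: []
Peg 1: [3, 1]
Peg 2: [4, 2]

After move 7 (1->0):
Peg 0: [1]
Peg 1: [3]
Peg 2: [4, 2]

After move 8 (0->2):
Peg 0: []
Peg 1: [3]
Peg 2: [4, 2, 1]

After move 9 (2->1):
Peg 0: []
Peg 1: [3, 1]
Peg 2: [4, 2]

Answer: Peg 0: []
Peg 1: [3, 1]
Peg 2: [4, 2]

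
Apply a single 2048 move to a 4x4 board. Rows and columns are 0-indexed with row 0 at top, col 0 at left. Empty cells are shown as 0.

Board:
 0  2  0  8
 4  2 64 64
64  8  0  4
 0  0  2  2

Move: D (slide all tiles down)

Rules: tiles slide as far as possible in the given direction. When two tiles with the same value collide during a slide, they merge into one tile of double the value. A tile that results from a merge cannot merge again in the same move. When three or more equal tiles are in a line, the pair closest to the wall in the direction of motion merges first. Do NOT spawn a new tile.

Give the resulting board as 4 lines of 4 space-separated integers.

Answer:  0  0  0  8
 0  0  0 64
 4  4 64  4
64  8  2  2

Derivation:
Slide down:
col 0: [0, 4, 64, 0] -> [0, 0, 4, 64]
col 1: [2, 2, 8, 0] -> [0, 0, 4, 8]
col 2: [0, 64, 0, 2] -> [0, 0, 64, 2]
col 3: [8, 64, 4, 2] -> [8, 64, 4, 2]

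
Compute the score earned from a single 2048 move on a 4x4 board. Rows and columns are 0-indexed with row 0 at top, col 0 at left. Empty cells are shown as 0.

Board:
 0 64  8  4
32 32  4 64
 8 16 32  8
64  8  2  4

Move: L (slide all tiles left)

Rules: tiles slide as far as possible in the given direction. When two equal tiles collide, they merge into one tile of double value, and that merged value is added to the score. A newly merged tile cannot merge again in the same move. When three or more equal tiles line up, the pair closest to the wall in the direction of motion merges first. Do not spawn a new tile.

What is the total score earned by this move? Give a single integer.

Slide left:
row 0: [0, 64, 8, 4] -> [64, 8, 4, 0]  score +0 (running 0)
row 1: [32, 32, 4, 64] -> [64, 4, 64, 0]  score +64 (running 64)
row 2: [8, 16, 32, 8] -> [8, 16, 32, 8]  score +0 (running 64)
row 3: [64, 8, 2, 4] -> [64, 8, 2, 4]  score +0 (running 64)
Board after move:
64  8  4  0
64  4 64  0
 8 16 32  8
64  8  2  4

Answer: 64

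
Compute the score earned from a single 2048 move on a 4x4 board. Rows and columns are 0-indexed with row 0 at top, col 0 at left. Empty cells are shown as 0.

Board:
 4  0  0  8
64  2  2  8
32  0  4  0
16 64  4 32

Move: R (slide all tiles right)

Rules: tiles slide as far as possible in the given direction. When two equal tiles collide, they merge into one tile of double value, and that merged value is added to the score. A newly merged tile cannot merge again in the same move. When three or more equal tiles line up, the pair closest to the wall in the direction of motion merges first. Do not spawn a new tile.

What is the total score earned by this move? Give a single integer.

Answer: 4

Derivation:
Slide right:
row 0: [4, 0, 0, 8] -> [0, 0, 4, 8]  score +0 (running 0)
row 1: [64, 2, 2, 8] -> [0, 64, 4, 8]  score +4 (running 4)
row 2: [32, 0, 4, 0] -> [0, 0, 32, 4]  score +0 (running 4)
row 3: [16, 64, 4, 32] -> [16, 64, 4, 32]  score +0 (running 4)
Board after move:
 0  0  4  8
 0 64  4  8
 0  0 32  4
16 64  4 32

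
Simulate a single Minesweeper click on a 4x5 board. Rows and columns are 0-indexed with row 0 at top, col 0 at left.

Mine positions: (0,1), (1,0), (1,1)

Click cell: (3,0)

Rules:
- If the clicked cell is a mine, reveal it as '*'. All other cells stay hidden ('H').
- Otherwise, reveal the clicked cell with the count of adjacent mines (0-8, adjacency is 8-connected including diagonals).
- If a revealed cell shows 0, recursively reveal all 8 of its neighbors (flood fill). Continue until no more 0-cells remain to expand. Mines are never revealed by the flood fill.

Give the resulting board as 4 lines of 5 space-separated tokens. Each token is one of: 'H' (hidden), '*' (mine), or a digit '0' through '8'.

H H 2 0 0
H H 2 0 0
2 2 1 0 0
0 0 0 0 0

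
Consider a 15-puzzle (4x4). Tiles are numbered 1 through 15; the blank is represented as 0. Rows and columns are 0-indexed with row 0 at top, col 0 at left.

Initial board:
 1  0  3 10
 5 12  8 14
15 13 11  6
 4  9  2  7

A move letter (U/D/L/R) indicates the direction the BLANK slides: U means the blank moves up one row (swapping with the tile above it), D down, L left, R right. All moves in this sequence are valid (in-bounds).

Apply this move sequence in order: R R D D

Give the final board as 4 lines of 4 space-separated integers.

After move 1 (R):
 1  3  0 10
 5 12  8 14
15 13 11  6
 4  9  2  7

After move 2 (R):
 1  3 10  0
 5 12  8 14
15 13 11  6
 4  9  2  7

After move 3 (D):
 1  3 10 14
 5 12  8  0
15 13 11  6
 4  9  2  7

After move 4 (D):
 1  3 10 14
 5 12  8  6
15 13 11  0
 4  9  2  7

Answer:  1  3 10 14
 5 12  8  6
15 13 11  0
 4  9  2  7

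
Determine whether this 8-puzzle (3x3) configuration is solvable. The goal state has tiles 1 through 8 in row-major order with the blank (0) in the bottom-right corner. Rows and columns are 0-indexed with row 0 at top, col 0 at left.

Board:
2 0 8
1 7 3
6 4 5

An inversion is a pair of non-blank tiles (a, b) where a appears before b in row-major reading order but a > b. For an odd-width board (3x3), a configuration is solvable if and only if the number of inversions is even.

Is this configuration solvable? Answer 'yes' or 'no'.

Inversions (pairs i<j in row-major order where tile[i] > tile[j] > 0): 13
13 is odd, so the puzzle is not solvable.

Answer: no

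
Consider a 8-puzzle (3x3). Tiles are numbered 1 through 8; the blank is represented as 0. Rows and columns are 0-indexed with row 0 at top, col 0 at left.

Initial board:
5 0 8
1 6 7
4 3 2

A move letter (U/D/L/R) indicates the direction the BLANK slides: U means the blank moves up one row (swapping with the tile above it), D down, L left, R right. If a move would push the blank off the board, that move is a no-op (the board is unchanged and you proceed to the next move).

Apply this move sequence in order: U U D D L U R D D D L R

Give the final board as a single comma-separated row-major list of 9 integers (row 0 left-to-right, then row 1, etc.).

After move 1 (U):
5 0 8
1 6 7
4 3 2

After move 2 (U):
5 0 8
1 6 7
4 3 2

After move 3 (D):
5 6 8
1 0 7
4 3 2

After move 4 (D):
5 6 8
1 3 7
4 0 2

After move 5 (L):
5 6 8
1 3 7
0 4 2

After move 6 (U):
5 6 8
0 3 7
1 4 2

After move 7 (R):
5 6 8
3 0 7
1 4 2

After move 8 (D):
5 6 8
3 4 7
1 0 2

After move 9 (D):
5 6 8
3 4 7
1 0 2

After move 10 (D):
5 6 8
3 4 7
1 0 2

After move 11 (L):
5 6 8
3 4 7
0 1 2

After move 12 (R):
5 6 8
3 4 7
1 0 2

Answer: 5, 6, 8, 3, 4, 7, 1, 0, 2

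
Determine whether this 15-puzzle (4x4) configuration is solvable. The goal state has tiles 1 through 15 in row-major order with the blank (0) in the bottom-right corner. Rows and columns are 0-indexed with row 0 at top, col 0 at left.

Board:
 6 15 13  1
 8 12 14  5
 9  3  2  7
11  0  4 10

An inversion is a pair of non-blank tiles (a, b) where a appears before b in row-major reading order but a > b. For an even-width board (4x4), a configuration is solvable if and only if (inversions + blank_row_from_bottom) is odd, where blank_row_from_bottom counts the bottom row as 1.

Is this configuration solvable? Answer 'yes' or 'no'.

Inversions: 61
Blank is in row 3 (0-indexed from top), which is row 1 counting from the bottom (bottom = 1).
61 + 1 = 62, which is even, so the puzzle is not solvable.

Answer: no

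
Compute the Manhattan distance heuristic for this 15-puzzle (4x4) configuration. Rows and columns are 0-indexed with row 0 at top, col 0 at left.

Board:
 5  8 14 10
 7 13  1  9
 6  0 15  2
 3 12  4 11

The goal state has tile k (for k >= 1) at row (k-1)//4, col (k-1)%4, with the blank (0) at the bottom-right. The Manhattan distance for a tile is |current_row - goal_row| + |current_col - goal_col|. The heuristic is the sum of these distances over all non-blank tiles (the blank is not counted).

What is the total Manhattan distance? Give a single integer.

Answer: 45

Derivation:
Tile 5: (0,0)->(1,0) = 1
Tile 8: (0,1)->(1,3) = 3
Tile 14: (0,2)->(3,1) = 4
Tile 10: (0,3)->(2,1) = 4
Tile 7: (1,0)->(1,2) = 2
Tile 13: (1,1)->(3,0) = 3
Tile 1: (1,2)->(0,0) = 3
Tile 9: (1,3)->(2,0) = 4
Tile 6: (2,0)->(1,1) = 2
Tile 15: (2,2)->(3,2) = 1
Tile 2: (2,3)->(0,1) = 4
Tile 3: (3,0)->(0,2) = 5
Tile 12: (3,1)->(2,3) = 3
Tile 4: (3,2)->(0,3) = 4
Tile 11: (3,3)->(2,2) = 2
Sum: 1 + 3 + 4 + 4 + 2 + 3 + 3 + 4 + 2 + 1 + 4 + 5 + 3 + 4 + 2 = 45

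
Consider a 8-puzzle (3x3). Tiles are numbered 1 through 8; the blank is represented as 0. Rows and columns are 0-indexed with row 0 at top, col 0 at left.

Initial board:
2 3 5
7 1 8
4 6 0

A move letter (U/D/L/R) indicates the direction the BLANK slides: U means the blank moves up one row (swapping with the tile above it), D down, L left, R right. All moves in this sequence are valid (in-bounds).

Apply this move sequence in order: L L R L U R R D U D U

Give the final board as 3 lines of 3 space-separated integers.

Answer: 2 3 5
1 8 0
7 4 6

Derivation:
After move 1 (L):
2 3 5
7 1 8
4 0 6

After move 2 (L):
2 3 5
7 1 8
0 4 6

After move 3 (R):
2 3 5
7 1 8
4 0 6

After move 4 (L):
2 3 5
7 1 8
0 4 6

After move 5 (U):
2 3 5
0 1 8
7 4 6

After move 6 (R):
2 3 5
1 0 8
7 4 6

After move 7 (R):
2 3 5
1 8 0
7 4 6

After move 8 (D):
2 3 5
1 8 6
7 4 0

After move 9 (U):
2 3 5
1 8 0
7 4 6

After move 10 (D):
2 3 5
1 8 6
7 4 0

After move 11 (U):
2 3 5
1 8 0
7 4 6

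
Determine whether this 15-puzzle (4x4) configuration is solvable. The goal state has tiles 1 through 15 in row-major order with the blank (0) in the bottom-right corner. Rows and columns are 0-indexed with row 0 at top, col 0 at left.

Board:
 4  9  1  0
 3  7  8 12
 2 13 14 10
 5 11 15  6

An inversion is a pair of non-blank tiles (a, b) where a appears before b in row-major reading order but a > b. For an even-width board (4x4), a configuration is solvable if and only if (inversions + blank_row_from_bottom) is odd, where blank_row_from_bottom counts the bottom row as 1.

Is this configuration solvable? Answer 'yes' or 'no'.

Inversions: 34
Blank is in row 0 (0-indexed from top), which is row 4 counting from the bottom (bottom = 1).
34 + 4 = 38, which is even, so the puzzle is not solvable.

Answer: no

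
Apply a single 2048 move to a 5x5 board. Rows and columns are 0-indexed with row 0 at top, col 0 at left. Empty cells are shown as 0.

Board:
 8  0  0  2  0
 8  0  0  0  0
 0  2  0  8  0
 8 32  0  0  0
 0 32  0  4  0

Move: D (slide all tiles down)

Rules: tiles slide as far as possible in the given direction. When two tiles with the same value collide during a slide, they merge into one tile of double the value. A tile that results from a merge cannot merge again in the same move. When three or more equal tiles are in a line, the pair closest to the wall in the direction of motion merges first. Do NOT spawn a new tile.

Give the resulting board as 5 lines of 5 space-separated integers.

Slide down:
col 0: [8, 8, 0, 8, 0] -> [0, 0, 0, 8, 16]
col 1: [0, 0, 2, 32, 32] -> [0, 0, 0, 2, 64]
col 2: [0, 0, 0, 0, 0] -> [0, 0, 0, 0, 0]
col 3: [2, 0, 8, 0, 4] -> [0, 0, 2, 8, 4]
col 4: [0, 0, 0, 0, 0] -> [0, 0, 0, 0, 0]

Answer:  0  0  0  0  0
 0  0  0  0  0
 0  0  0  2  0
 8  2  0  8  0
16 64  0  4  0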